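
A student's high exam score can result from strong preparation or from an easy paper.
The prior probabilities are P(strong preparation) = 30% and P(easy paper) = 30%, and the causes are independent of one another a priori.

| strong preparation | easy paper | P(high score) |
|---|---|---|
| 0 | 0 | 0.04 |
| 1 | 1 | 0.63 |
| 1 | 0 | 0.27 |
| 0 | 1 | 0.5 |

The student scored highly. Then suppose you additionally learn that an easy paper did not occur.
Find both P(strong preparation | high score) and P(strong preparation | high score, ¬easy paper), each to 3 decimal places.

Numerator (weight on configurations with strong preparation): 0.056700 + 0.056700 = 0.113400
Normalizer over all consistent configurations: 0.04*0.7*0.7 + 0.5*0.7*0.3 + 0.27*0.3*0.7 + 0.63*0.3*0.3 = 0.238000
P(strong preparation | high score) = 0.113400/0.238000 ≈ 0.476

Now condition on the additional information:
Enumerate both values of strong preparation and weight by the priors:
  P(high score | ¬easy paper) = 0.04*0.7 + 0.27*0.3
        = 0.028000 + 0.081000 = 0.109000
The terms with strong preparation present sum to 0.081000, so
  P(strong preparation | high score, ¬easy paper) = 0.081000 / 0.109000 ≈ 0.743

P(strong preparation | high score) ≈ 0.476; P(strong preparation | high score, ¬easy paper) ≈ 0.743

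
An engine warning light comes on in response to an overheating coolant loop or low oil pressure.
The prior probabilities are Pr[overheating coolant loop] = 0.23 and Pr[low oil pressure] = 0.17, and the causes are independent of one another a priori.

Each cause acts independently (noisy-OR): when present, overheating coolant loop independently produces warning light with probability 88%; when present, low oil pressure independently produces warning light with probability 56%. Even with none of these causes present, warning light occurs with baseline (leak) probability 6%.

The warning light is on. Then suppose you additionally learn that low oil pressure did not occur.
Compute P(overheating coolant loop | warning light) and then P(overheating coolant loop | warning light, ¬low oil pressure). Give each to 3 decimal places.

P(overheating coolant loop | warning light) ≈ 0.642; P(overheating coolant loop | warning light, ¬low oil pressure) ≈ 0.815

Under noisy-OR, P(warning light | causes) = 1 − (1−0.06)·∏(1−qᵢ) over the active causes.
Weight on overheating coolant loop=true, given the evidence: 0.169366 + 0.037159 = 0.206525
Normalizer over all consistent configurations: 0.06×0.77×0.83 + 0.5864×0.77×0.17 + 0.8872×0.23×0.83 + 0.950368×0.23×0.17 = 0.321631
Posterior = 0.206525 / 0.321631 ≈ 0.642

With the extra evidence:
Numerator (weight on configurations with overheating coolant loop): 0.8872·0.23 = 0.204056
Normalizer over all consistent configurations: 0.06·0.77 + 0.8872·0.23 = 0.250256
P(overheating coolant loop | warning light, ¬low oil pressure) = 0.204056/0.250256 ≈ 0.815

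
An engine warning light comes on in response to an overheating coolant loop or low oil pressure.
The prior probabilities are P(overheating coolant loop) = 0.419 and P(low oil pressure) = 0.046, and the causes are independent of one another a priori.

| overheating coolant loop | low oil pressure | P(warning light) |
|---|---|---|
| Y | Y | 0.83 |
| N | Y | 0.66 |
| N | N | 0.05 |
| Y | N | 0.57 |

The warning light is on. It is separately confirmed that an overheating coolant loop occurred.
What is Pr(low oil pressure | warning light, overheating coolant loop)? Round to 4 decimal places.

Weight on low oil pressure=true, given the evidence: 0.83·0.046 = 0.038180
Normalizer over all consistent configurations: 0.57·0.954 + 0.83·0.046 = 0.581960
P(low oil pressure | warning light, overheating coolant loop) = 0.038180/0.581960 ≈ 0.0656

Pr(low oil pressure | warning light, overheating coolant loop) ≈ 0.0656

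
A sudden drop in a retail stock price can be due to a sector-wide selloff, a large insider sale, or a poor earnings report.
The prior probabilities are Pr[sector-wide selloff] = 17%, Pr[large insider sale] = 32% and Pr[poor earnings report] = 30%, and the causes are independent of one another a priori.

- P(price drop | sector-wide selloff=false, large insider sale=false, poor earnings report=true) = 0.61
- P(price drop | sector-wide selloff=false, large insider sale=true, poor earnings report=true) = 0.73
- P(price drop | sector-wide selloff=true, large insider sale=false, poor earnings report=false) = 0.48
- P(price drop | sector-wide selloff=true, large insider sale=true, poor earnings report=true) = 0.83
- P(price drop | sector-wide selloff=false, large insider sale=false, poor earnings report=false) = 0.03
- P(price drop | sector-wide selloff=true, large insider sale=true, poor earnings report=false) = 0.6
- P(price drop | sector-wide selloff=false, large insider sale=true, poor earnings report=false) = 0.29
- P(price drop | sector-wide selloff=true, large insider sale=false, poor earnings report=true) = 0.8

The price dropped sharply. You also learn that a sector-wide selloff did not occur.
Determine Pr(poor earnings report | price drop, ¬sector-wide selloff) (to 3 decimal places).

Pr(poor earnings report | price drop, ¬sector-wide selloff) ≈ 0.711

By total probability over the 4 (large insider sale, poor earnings report) configurations:
  P(price drop | ¬sector-wide selloff) = 0.03·0.68·0.7 + 0.61·0.68·0.3 + 0.29·0.32·0.7 + 0.73·0.32·0.3
        = 0.014280 + 0.124440 + 0.064960 + 0.070080 = 0.273760
The terms with poor earnings report present sum to 0.194520, so
  P(poor earnings report | price drop, ¬sector-wide selloff) = 0.194520 / 0.273760 ≈ 0.711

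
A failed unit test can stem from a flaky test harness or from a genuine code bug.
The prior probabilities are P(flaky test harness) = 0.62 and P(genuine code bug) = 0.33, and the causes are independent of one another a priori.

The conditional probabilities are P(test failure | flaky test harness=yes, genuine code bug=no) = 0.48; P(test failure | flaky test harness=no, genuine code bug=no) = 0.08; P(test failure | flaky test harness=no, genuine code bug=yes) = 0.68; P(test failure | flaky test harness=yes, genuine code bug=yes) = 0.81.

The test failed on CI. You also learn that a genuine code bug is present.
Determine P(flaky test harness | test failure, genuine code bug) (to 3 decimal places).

By total probability over both values of flaky test harness:
  P(test failure | genuine code bug) = 0.68×0.38 + 0.81×0.62
        = 0.258400 + 0.502200 = 0.760600
Configurations with flaky test harness contribute 0.502200, so
  P(flaky test harness | test failure, genuine code bug) = 0.502200 / 0.760600 ≈ 0.660

P(flaky test harness | test failure, genuine code bug) ≈ 0.660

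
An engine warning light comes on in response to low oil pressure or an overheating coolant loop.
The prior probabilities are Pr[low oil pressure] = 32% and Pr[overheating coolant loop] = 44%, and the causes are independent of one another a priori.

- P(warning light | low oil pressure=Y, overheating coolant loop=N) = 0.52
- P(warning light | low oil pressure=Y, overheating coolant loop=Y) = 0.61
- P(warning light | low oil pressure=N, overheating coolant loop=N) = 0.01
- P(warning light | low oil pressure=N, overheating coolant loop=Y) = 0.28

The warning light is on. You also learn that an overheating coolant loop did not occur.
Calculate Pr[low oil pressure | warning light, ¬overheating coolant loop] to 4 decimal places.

Enumerate both values of low oil pressure and weight by the priors:
  P(warning light | ¬overheating coolant loop) = 0.01·0.68 + 0.52·0.32
        = 0.006800 + 0.166400 = 0.173200
Configurations with low oil pressure contribute 0.166400, so
  P(low oil pressure | warning light, ¬overheating coolant loop) = 0.166400 / 0.173200 ≈ 0.9607

Pr[low oil pressure | warning light, ¬overheating coolant loop] ≈ 0.9607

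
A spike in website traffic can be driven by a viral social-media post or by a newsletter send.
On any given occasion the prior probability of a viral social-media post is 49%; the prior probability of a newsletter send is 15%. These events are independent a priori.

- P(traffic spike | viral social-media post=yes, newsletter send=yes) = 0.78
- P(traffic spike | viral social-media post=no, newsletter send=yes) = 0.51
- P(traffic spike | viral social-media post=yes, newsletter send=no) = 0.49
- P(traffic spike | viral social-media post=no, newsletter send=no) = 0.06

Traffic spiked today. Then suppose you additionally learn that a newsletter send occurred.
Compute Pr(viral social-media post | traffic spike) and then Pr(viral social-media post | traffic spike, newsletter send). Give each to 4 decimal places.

Pr(viral social-media post | traffic spike) ≈ 0.8008; Pr(viral social-media post | traffic spike, newsletter send) ≈ 0.5950

Sum P(traffic spike|·) weighted by the priors over the 4 (viral social-media post, newsletter send) configurations:
  P(traffic spike) = 0.06*0.51*0.85 + 0.51*0.51*0.15 + 0.49*0.49*0.85 + 0.78*0.49*0.15
        = 0.026010 + 0.039015 + 0.204085 + 0.057330 = 0.326440
The terms with viral social-media post present sum to 0.261415, so
  P(viral social-media post | traffic spike) = 0.261415 / 0.326440 ≈ 0.8008

Now also conditioning on newsletter send=true:
P(traffic spike | newsletter send) = 0.51·0.51 + 0.78·0.49 = 0.260100 + 0.382200 = 0.642300
Of this, 0.382200 comes from 0.78·0.49 (the viral social-media post=true cases).
P(viral social-media post | traffic spike, newsletter send) = 0.382200 / 0.642300 ≈ 0.5950
This is intercausal reasoning (explaining away): once newsletter send accounts for the traffic spike, viral social-media post becomes less likely.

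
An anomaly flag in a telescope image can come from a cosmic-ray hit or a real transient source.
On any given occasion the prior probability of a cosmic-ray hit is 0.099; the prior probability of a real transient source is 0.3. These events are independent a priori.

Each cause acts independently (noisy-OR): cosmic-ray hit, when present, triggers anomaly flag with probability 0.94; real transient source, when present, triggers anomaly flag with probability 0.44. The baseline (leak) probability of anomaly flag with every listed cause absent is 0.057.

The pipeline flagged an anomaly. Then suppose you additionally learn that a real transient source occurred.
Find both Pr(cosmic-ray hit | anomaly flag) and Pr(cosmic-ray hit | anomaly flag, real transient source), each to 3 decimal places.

Under noisy-OR, P(anomaly flag | causes) = 1 − (1−0.057)·∏(1−qᵢ) over the active causes.
P(anomaly flag) = 0.057·0.901·0.7 + 0.47192·0.901·0.3 + 0.94342·0.099·0.7 + 0.968315·0.099·0.3 = 0.035950 + 0.127560 + 0.065379 + 0.028759 = 0.257648
Of this, 0.094138 comes from 0.065379 + 0.028759 (the cosmic-ray hit=true cases).
Hence the posterior is 0.094138/0.257648 ≈ 0.365.

With the extra evidence:
P(anomaly flag | real transient source) = 0.47192·0.901 + 0.968315·0.099 = 0.425200 + 0.095863 = 0.521063
The cosmic-ray hit-present share is 0.968315·0.099 = 0.095863.
Hence the posterior is 0.095863/0.521063 ≈ 0.184.

Pr(cosmic-ray hit | anomaly flag) ≈ 0.365; Pr(cosmic-ray hit | anomaly flag, real transient source) ≈ 0.184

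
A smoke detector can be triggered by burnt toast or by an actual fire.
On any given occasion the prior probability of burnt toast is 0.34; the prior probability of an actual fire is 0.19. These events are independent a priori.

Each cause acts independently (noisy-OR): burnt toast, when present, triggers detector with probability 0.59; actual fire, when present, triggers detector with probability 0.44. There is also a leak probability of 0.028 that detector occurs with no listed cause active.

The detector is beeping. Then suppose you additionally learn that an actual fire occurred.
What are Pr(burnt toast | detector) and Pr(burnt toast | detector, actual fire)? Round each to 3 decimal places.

Pr(burnt toast | detector) ≈ 0.750; Pr(burnt toast | detector, actual fire) ≈ 0.468

Under noisy-OR, P(detector | causes) = 1 − (1−0.028)·∏(1−qᵢ) over the active causes.
Sum P(detector|·) weighted by the priors over the 4 (burnt toast, actual fire) configurations:
  P(detector) = 0.028×0.66×0.81 + 0.45568×0.66×0.19 + 0.60148×0.34×0.81 + 0.776829×0.34×0.19
        = 0.014969 + 0.057142 + 0.165648 + 0.050183 = 0.287942
The terms with burnt toast present sum to 0.215831, so
  P(burnt toast | detector) = 0.215831 / 0.287942 ≈ 0.750

Now condition on the additional information:
P(detector | actual fire) = 0.45568×0.66 + 0.776829×0.34 = 0.300749 + 0.264122 = 0.564871
Restricting to configurations with burnt toast present: 0.776829×0.34 = 0.264122.
Hence the posterior is 0.264122/0.564871 ≈ 0.468.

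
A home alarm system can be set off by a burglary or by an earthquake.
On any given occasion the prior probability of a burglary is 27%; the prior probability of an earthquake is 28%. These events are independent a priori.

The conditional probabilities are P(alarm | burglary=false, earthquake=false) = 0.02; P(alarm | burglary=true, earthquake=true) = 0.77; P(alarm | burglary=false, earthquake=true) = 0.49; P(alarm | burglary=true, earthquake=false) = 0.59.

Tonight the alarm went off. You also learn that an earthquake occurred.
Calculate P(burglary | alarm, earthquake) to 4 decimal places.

P(burglary | alarm, earthquake) ≈ 0.3676

P(alarm | earthquake) = 0.49*0.73 + 0.77*0.27 = 0.357700 + 0.207900 = 0.565600
Of this, 0.207900 comes from 0.77*0.27 (the burglary=true cases).
P(burglary | alarm, earthquake) = 0.207900 / 0.565600 ≈ 0.3676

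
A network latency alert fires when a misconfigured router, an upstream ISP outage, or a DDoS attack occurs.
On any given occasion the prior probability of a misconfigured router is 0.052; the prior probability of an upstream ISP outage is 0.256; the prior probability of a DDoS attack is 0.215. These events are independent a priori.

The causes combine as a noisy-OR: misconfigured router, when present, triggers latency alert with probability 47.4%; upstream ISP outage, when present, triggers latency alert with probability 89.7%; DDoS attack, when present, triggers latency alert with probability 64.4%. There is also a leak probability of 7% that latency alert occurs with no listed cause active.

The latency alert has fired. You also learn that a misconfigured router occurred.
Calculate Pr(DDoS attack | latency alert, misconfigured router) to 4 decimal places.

Pr(DDoS attack | latency alert, misconfigured router) ≈ 0.2757

Under noisy-OR, P(latency alert | causes) = 1 − (1−0.07)·∏(1−qᵢ) over the active causes.
P(latency alert | misconfigured router) = 0.51082·0.744·0.785 + 0.825852·0.744·0.215 + 0.949614·0.256·0.785 + 0.982063·0.256·0.215 = 0.298339 + 0.132103 + 0.190834 + 0.054053 = 0.675329
Restricting to configurations with DDoS attack present: 0.132103 + 0.054053 = 0.186156.
So P(DDoS attack | latency alert, misconfigured router) = 0.186156/0.675329 ≈ 0.2757.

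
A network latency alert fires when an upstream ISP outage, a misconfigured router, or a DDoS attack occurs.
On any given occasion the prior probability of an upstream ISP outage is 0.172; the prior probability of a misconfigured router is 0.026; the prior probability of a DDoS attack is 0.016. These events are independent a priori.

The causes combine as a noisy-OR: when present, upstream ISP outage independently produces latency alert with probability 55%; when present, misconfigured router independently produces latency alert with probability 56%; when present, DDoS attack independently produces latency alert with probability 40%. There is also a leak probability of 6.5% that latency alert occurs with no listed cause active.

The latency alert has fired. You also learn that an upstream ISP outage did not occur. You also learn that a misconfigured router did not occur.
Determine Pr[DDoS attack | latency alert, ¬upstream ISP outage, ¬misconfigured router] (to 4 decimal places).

Pr[DDoS attack | latency alert, ¬upstream ISP outage, ¬misconfigured router] ≈ 0.0990

Under noisy-OR, P(latency alert | causes) = 1 − (1−0.065)·∏(1−qᵢ) over the active causes.
Numerator (weight on configurations with DDoS attack): 0.439*0.016 = 0.007024
Normalizer over all consistent configurations: 0.065*0.984 + 0.439*0.016 = 0.070984
P(DDoS attack | latency alert, ¬upstream ISP outage, ¬misconfigured router) = 0.007024/0.070984 ≈ 0.0990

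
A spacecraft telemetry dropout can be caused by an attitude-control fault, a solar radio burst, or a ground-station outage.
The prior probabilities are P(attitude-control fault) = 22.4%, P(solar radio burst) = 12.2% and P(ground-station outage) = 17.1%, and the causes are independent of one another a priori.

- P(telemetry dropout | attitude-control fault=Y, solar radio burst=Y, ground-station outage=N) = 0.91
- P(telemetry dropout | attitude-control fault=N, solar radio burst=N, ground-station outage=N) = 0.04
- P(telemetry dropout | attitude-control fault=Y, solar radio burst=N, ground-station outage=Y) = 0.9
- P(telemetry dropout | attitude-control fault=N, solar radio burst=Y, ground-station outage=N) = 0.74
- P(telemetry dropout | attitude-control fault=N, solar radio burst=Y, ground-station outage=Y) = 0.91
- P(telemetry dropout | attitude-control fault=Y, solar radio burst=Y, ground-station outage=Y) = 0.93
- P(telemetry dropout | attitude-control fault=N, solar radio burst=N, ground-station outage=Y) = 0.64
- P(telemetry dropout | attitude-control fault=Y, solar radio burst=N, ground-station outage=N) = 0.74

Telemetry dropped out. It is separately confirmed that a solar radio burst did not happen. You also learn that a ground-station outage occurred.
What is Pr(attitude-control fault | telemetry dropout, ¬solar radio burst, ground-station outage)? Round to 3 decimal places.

Pr(attitude-control fault | telemetry dropout, ¬solar radio burst, ground-station outage) ≈ 0.289

P(telemetry dropout | ¬solar radio burst, ground-station outage) = 0.64×0.776 + 0.9×0.224 = 0.496640 + 0.201600 = 0.698240
Of this, 0.201600 comes from 0.9×0.224 (the attitude-control fault=true cases).
P(attitude-control fault | telemetry dropout, ¬solar radio burst, ground-station outage) = 0.201600 / 0.698240 ≈ 0.289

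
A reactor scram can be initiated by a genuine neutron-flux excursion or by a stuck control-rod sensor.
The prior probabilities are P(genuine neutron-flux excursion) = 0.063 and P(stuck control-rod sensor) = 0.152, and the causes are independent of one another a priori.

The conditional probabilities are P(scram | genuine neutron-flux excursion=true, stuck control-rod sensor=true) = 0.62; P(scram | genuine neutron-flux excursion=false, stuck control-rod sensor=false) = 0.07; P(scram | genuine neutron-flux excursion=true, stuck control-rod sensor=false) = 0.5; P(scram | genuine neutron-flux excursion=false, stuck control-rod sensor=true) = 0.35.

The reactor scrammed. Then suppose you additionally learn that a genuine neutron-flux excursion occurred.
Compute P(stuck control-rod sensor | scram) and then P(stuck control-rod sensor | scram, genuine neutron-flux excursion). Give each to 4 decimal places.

P(stuck control-rod sensor | scram) ≈ 0.4039; P(stuck control-rod sensor | scram, genuine neutron-flux excursion) ≈ 0.1818

P(scram) = 0.07×0.937×0.848 + 0.35×0.937×0.152 + 0.5×0.063×0.848 + 0.62×0.063×0.152 = 0.055620 + 0.049848 + 0.026712 + 0.005937 = 0.138117
Of this, 0.055785 comes from 0.049848 + 0.005937 (the stuck control-rod sensor=true cases).
P(stuck control-rod sensor | scram) = 0.055785 / 0.138117 ≈ 0.4039

Now condition on the additional information:
Numerator (weight on configurations with stuck control-rod sensor): 0.62*0.152 = 0.094240
The normalizing constant is 0.5*0.848 + 0.62*0.152 = 0.518240
P(stuck control-rod sensor | scram, genuine neutron-flux excursion) = 0.094240/0.518240 ≈ 0.1818
— genuine neutron-flux excursion explains away the evidence for stuck control-rod sensor.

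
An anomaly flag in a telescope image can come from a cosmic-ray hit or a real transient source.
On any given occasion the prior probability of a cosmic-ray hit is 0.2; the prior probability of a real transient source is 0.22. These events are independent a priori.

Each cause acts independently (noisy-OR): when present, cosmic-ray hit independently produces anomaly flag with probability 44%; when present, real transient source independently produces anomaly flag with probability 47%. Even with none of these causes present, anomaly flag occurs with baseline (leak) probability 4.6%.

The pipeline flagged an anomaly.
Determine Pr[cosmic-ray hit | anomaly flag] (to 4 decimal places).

Pr[cosmic-ray hit | anomaly flag] ≈ 0.4738

Under noisy-OR, P(anomaly flag | causes) = 1 − (1−0.046)·∏(1−qᵢ) over the active causes.
P(anomaly flag) = 0.046·0.8·0.78 + 0.49438·0.8·0.22 + 0.46576·0.2·0.78 + 0.716853·0.2·0.22 = 0.028704 + 0.087011 + 0.072659 + 0.031542 = 0.219916
Restricting to configurations with cosmic-ray hit present: 0.072659 + 0.031542 = 0.104201.
So P(cosmic-ray hit | anomaly flag) = 0.104201/0.219916 ≈ 0.4738.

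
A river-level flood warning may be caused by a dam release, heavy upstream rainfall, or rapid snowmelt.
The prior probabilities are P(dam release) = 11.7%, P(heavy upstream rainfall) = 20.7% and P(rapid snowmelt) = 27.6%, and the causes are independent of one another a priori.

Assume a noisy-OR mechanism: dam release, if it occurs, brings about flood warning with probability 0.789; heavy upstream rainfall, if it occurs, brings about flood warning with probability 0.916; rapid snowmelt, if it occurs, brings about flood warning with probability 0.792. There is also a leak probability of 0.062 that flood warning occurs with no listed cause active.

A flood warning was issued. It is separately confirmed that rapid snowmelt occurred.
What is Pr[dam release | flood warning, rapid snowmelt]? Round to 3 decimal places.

Pr[dam release | flood warning, rapid snowmelt] ≈ 0.132

Under noisy-OR, P(flood warning | causes) = 1 − (1−0.062)·∏(1−qᵢ) over the active causes.
Sum P(flood warning|·) weighted by the priors over the 4 (dam release, heavy upstream rainfall) configurations:
  P(flood warning | rapid snowmelt) = 0.804896·0.883·0.793 + 0.983611·0.883·0.207 + 0.958833·0.117·0.793 + 0.996542·0.117·0.207
        = 0.563603 + 0.179785 + 0.088961 + 0.024135 = 0.856484
Configurations with dam release contribute 0.113096, so
  P(dam release | flood warning, rapid snowmelt) = 0.113096 / 0.856484 ≈ 0.132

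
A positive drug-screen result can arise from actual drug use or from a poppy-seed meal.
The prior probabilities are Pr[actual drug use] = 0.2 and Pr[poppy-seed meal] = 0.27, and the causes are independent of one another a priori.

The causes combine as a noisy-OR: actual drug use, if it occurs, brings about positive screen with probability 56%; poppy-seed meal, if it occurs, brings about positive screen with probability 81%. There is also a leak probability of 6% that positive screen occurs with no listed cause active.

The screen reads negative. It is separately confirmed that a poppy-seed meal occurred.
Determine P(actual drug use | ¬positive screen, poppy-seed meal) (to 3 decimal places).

Under noisy-OR, P(positive screen | causes) = 1 − (1−0.06)·∏(1−qᵢ) over the active causes.
Enumerate both values of actual drug use and weight by the priors:
  P(¬positive screen | poppy-seed meal) = 0.1786*0.8 + 0.078584*0.2
        = 0.142880 + 0.015717 = 0.158597
Keeping only the actual drug use-present terms gives 0.015717, so
  P(actual drug use | ¬positive screen, poppy-seed meal) = 0.015717 / 0.158597 ≈ 0.099

P(actual drug use | ¬positive screen, poppy-seed meal) ≈ 0.099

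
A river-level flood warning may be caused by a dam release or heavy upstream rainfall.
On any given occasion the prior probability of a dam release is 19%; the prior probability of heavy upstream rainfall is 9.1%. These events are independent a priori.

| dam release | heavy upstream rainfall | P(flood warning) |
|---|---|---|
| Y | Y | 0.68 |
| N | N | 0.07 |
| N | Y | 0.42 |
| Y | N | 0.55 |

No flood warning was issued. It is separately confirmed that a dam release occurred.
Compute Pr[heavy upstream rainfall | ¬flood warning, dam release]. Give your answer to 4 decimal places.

Pr[heavy upstream rainfall | ¬flood warning, dam release] ≈ 0.0665

P(¬flood warning | dam release) = 0.45·0.909 + 0.32·0.091 = 0.409050 + 0.029120 = 0.438170
The heavy upstream rainfall-present share is 0.32·0.091 = 0.029120.
P(heavy upstream rainfall | ¬flood warning, dam release) = 0.029120 / 0.438170 ≈ 0.0665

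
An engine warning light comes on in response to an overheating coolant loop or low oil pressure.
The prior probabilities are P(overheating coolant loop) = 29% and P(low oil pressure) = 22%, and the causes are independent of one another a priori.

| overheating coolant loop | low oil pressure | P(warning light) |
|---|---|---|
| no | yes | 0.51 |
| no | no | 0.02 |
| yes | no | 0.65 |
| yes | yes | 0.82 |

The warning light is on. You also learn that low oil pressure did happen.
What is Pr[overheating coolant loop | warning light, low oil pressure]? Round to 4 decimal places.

Enumerate both values of overheating coolant loop and weight by the priors:
  P(warning light | low oil pressure) = 0.51*0.71 + 0.82*0.29
        = 0.362100 + 0.237800 = 0.599900
Keeping only the overheating coolant loop-present terms gives 0.237800, so
  P(overheating coolant loop | warning light, low oil pressure) = 0.237800 / 0.599900 ≈ 0.3964

Pr[overheating coolant loop | warning light, low oil pressure] ≈ 0.3964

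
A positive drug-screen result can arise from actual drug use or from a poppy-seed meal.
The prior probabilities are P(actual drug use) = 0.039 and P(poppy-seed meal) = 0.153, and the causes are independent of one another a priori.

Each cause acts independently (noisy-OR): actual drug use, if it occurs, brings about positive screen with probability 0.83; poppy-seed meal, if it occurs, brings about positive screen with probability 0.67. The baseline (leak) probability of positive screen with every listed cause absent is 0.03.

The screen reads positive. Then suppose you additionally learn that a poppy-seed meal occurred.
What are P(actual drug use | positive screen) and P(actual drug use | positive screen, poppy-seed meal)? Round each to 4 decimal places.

Under noisy-OR, P(positive screen | causes) = 1 − (1−0.03)·∏(1−qᵢ) over the active causes.
P(positive screen) = 0.03*0.961*0.847 + 0.6799*0.961*0.153 + 0.8351*0.039*0.847 + 0.945583*0.039*0.153 = 0.024419 + 0.099968 + 0.027586 + 0.005642 = 0.157615
Restricting to configurations with actual drug use present: 0.027586 + 0.005642 = 0.033228.
Hence the posterior is 0.033228/0.157615 ≈ 0.2108.

With the extra evidence:
Weight on actual drug use=true, given the evidence: 0.945583·0.039 = 0.036878
Denominator P(positive screen | poppy-seed meal): 0.6799·0.961 + 0.945583·0.039 = 0.690262
P(actual drug use | positive screen, poppy-seed meal) = 0.036878/0.690262 ≈ 0.0534
— poppy-seed meal explains away the evidence for actual drug use.

P(actual drug use | positive screen) ≈ 0.2108; P(actual drug use | positive screen, poppy-seed meal) ≈ 0.0534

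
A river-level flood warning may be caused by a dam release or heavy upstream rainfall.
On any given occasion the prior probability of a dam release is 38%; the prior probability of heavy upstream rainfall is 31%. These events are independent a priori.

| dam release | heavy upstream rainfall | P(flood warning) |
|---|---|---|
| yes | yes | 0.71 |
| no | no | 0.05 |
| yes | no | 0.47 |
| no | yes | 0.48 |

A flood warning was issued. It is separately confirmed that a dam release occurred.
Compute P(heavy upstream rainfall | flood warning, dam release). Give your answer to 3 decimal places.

P(heavy upstream rainfall | flood warning, dam release) ≈ 0.404

Sum P(flood warning|·) weighted by the priors over both values of heavy upstream rainfall:
  P(flood warning | dam release) = 0.47·0.69 + 0.71·0.31
        = 0.324300 + 0.220100 = 0.544400
Configurations with heavy upstream rainfall contribute 0.220100, so
  P(heavy upstream rainfall | flood warning, dam release) = 0.220100 / 0.544400 ≈ 0.404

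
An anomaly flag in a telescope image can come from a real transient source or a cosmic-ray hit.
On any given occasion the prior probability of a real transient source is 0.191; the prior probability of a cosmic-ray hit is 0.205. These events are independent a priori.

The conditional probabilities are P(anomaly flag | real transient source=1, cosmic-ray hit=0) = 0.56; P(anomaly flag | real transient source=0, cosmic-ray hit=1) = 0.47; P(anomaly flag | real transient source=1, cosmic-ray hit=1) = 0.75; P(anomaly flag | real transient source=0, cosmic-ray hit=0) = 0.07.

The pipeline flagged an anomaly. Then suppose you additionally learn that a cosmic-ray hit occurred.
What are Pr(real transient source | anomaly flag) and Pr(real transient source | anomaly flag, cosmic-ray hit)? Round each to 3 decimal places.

Enumerate the 4 (real transient source, cosmic-ray hit) configurations and weight by the priors:
  P(anomaly flag) = 0.07×0.809×0.795 + 0.47×0.809×0.205 + 0.56×0.191×0.795 + 0.75×0.191×0.205
        = 0.045021 + 0.077947 + 0.085033 + 0.029366 = 0.237367
The terms with real transient source present sum to 0.114399, so
  P(real transient source | anomaly flag) = 0.114399 / 0.237367 ≈ 0.482

With the extra evidence:
P(anomaly flag | cosmic-ray hit) = 0.47*0.809 + 0.75*0.191 = 0.380230 + 0.143250 = 0.523480
The real transient source-present share is 0.75*0.191 = 0.143250.
Hence the posterior is 0.143250/0.523480 ≈ 0.274.
This is intercausal reasoning (explaining away): once cosmic-ray hit accounts for the anomaly flag, real transient source becomes less likely.

Pr(real transient source | anomaly flag) ≈ 0.482; Pr(real transient source | anomaly flag, cosmic-ray hit) ≈ 0.274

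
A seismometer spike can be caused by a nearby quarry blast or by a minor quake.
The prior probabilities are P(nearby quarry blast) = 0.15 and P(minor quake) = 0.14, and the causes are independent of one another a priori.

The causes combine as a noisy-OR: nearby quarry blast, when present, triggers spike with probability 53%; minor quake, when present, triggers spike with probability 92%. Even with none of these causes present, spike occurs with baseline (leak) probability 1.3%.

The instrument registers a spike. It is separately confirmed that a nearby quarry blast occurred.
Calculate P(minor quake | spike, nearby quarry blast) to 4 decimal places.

P(minor quake | spike, nearby quarry blast) ≈ 0.2262

Under noisy-OR, P(spike | causes) = 1 − (1−0.013)·∏(1−qᵢ) over the active causes.
Sum P(spike|·) weighted by the priors over both values of minor quake:
  P(spike | nearby quarry blast) = 0.53611*0.86 + 0.962889*0.14
        = 0.461055 + 0.134804 = 0.595859
The terms with minor quake present sum to 0.134804, so
  P(minor quake | spike, nearby quarry blast) = 0.134804 / 0.595859 ≈ 0.2262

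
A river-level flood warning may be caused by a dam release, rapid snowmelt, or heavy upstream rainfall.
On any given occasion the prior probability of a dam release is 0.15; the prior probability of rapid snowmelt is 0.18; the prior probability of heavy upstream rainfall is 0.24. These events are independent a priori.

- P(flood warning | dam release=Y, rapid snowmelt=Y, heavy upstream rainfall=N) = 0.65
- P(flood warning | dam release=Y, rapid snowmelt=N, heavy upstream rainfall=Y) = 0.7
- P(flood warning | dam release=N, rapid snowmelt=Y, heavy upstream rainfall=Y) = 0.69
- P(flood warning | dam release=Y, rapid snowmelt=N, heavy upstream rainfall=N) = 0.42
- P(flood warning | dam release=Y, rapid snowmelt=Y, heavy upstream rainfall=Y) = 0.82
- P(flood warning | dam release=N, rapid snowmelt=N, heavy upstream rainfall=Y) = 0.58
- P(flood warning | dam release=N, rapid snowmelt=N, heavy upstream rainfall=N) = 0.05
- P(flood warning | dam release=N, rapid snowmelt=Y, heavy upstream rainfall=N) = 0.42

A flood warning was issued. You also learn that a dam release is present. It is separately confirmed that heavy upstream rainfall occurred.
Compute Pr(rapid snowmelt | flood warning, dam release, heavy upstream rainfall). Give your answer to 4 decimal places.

P(flood warning | dam release, heavy upstream rainfall) = 0.7*0.82 + 0.82*0.18 = 0.574000 + 0.147600 = 0.721600
Restricting to configurations with rapid snowmelt present: 0.82*0.18 = 0.147600.
P(rapid snowmelt | flood warning, dam release, heavy upstream rainfall) = 0.147600 / 0.721600 ≈ 0.2045

Pr(rapid snowmelt | flood warning, dam release, heavy upstream rainfall) ≈ 0.2045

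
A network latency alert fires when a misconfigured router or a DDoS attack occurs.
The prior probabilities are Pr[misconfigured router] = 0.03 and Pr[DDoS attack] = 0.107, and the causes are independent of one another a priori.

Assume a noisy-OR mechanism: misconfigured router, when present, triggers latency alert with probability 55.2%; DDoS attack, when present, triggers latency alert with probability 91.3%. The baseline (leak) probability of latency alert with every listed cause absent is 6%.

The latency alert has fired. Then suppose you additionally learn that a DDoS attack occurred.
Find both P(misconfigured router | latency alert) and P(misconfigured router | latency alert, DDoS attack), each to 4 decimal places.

Under noisy-OR, P(latency alert | causes) = 1 − (1−0.06)·∏(1−qᵢ) over the active causes.
For the numerator, keep only misconfigured router=true terms: 0.015508 + 0.003092 = 0.018600
Denominator P(latency alert): 0.06×0.97×0.893 + 0.91822×0.97×0.107 + 0.57888×0.03×0.893 + 0.963363×0.03×0.107 = 0.165875
Posterior = 0.018600 / 0.165875 ≈ 0.1121

Now condition on the additional information:
Numerator (weight on configurations with misconfigured router): 0.963363*0.03 = 0.028901
The normalizing constant is 0.91822*0.97 + 0.963363*0.03 = 0.919574
Posterior = 0.028901 / 0.919574 ≈ 0.0314
— DDoS attack explains away the evidence for misconfigured router.

P(misconfigured router | latency alert) ≈ 0.1121; P(misconfigured router | latency alert, DDoS attack) ≈ 0.0314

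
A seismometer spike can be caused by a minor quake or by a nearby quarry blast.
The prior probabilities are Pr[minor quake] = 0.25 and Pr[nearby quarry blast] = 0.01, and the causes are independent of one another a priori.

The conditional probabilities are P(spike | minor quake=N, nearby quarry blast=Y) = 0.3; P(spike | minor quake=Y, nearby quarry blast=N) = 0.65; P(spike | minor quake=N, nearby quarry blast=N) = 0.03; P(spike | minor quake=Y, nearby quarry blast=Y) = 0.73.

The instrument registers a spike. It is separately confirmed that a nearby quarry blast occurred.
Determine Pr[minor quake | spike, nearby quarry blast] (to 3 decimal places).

Pr[minor quake | spike, nearby quarry blast] ≈ 0.448

Weight on minor quake=true, given the evidence: 0.73*0.25 = 0.182500
Denominator P(spike | nearby quarry blast): 0.3*0.75 + 0.73*0.25 = 0.407500
P(minor quake | spike, nearby quarry blast) = 0.182500/0.407500 ≈ 0.448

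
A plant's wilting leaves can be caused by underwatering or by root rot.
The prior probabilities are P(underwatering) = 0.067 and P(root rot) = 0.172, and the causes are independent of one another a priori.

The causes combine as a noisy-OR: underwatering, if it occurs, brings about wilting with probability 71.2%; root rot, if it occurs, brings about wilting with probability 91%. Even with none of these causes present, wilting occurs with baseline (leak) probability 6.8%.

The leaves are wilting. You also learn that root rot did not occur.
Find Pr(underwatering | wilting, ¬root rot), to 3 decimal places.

Under noisy-OR, P(wilting | causes) = 1 − (1−0.068)·∏(1−qᵢ) over the active causes.
P(wilting | ¬root rot) = 0.068×0.933 + 0.731584×0.067 = 0.063444 + 0.049016 = 0.112460
The underwatering-present share is 0.731584×0.067 = 0.049016.
Hence the posterior is 0.049016/0.112460 ≈ 0.436.

Pr(underwatering | wilting, ¬root rot) ≈ 0.436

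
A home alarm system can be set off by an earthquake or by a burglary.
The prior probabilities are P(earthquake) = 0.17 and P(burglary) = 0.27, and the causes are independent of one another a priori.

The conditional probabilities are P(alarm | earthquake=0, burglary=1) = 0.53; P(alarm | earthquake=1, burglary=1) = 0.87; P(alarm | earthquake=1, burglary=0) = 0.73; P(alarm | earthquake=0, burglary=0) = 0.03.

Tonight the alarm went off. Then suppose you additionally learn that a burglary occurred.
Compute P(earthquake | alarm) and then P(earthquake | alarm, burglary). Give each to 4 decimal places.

Weight on earthquake=true, given the evidence: 0.090593 + 0.039933 = 0.130526
Normalizer over all consistent configurations: 0.03·0.83·0.73 + 0.53·0.83·0.27 + 0.73·0.17·0.73 + 0.87·0.17·0.27 = 0.267476
P(earthquake | alarm) = 0.130526/0.267476 ≈ 0.4880

Now also conditioning on burglary=true:
Numerator (weight on configurations with earthquake): 0.87*0.17 = 0.147900
The normalizing constant is 0.53*0.83 + 0.87*0.17 = 0.587800
P(earthquake | alarm, burglary) = 0.147900/0.587800 ≈ 0.2516

P(earthquake | alarm) ≈ 0.4880; P(earthquake | alarm, burglary) ≈ 0.2516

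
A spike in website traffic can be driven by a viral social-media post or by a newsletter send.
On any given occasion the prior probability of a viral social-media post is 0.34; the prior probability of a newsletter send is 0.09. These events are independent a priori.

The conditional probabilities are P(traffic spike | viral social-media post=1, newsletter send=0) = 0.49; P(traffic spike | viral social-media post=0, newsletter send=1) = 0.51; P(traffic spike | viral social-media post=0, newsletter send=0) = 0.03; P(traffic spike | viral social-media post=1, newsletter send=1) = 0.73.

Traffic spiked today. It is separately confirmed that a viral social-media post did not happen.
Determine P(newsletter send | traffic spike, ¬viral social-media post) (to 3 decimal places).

Weight on newsletter send=true, given the evidence: 0.51*0.09 = 0.045900
The normalizing constant is 0.03*0.91 + 0.51*0.09 = 0.073200
Posterior = 0.045900 / 0.073200 ≈ 0.627

P(newsletter send | traffic spike, ¬viral social-media post) ≈ 0.627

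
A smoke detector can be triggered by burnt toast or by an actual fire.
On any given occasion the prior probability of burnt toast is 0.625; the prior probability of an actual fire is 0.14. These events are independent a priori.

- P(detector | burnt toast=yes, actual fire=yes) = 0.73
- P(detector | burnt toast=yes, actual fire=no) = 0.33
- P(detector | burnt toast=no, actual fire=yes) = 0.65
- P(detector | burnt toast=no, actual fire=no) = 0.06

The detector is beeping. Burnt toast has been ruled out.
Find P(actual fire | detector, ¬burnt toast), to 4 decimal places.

P(detector | ¬burnt toast) = 0.06·0.86 + 0.65·0.14 = 0.051600 + 0.091000 = 0.142600
Restricting to configurations with actual fire present: 0.65·0.14 = 0.091000.
Hence the posterior is 0.091000/0.142600 ≈ 0.6381.

P(actual fire | detector, ¬burnt toast) ≈ 0.6381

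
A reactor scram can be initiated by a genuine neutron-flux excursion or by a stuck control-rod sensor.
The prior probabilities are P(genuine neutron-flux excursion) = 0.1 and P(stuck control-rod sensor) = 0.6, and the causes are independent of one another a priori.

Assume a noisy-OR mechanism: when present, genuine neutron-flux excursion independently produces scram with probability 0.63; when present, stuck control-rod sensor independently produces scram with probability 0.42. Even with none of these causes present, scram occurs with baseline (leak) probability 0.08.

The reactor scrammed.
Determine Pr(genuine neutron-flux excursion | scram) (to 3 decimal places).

Pr(genuine neutron-flux excursion | scram) ≈ 0.210

Under noisy-OR, P(scram | causes) = 1 − (1−0.08)·∏(1−qᵢ) over the active causes.
By total probability over the 4 (genuine neutron-flux excursion, stuck control-rod sensor) configurations:
  P(scram) = 0.08*0.9*0.4 + 0.4664*0.9*0.6 + 0.6596*0.1*0.4 + 0.802568*0.1*0.6
        = 0.028800 + 0.251856 + 0.026384 + 0.048154 = 0.355194
Configurations with genuine neutron-flux excursion contribute 0.074538, so
  P(genuine neutron-flux excursion | scram) = 0.074538 / 0.355194 ≈ 0.210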